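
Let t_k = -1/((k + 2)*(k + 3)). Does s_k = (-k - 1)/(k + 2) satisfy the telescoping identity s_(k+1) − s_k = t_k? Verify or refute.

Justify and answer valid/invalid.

valid; difference matches t_k

s_(k+1) = (-k - 2)/(k + 3)
s_(k+1) − s_k = -1/(k**2 + 5*k + 6)
(s_(k+1) − s_k) − t_k = 0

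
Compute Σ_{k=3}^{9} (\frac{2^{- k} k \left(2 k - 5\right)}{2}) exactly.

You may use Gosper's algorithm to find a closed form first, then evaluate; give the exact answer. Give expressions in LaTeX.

Step 1: r(k) = (k + 1)*(2*k - 3)/(2*k*(2*k - 5)).
Factor: A=1/2; B=1; C=k**2 - 5*k/2.
f must satisfy (1/2)·f(k+1) − (1)·f(k) = k**2 - 5*k/2.
deg f ≤ 2 (via 0,0,2).
Solving with deg f ≤ 2: f(k) = -2*k**2 + k - 1.
So s_k = (B(k−1)f/C)·t_k = (-2*(2*k**2 - k + 1)/(k*(2*k - 5)))·t_k = (-2*k**2 + k - 1)/2**k.
s_(k+1) − s_k = k*(2*k - 5)/(2*2**k) = t_k.
Σ_(k=3)^(9) t_k = s_(10) − s_(3) = -191/1024 − (-2) = 1857/1024.

Σ = 1857/1024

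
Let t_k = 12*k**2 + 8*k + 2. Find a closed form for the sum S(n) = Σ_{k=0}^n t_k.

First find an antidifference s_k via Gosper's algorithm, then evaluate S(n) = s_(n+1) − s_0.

Compute t_(k+1)/t_k: get (6*k**2 + 16*k + 11)/(6*k**2 + 4*k + 1).
Take A(k)=1, B(k)=1, C(k)=k**2 + 2*k/3 + 1/6.
Solve (1)·f(k+1) − (1)·f(k) = k**2 + 2*k/3 + 1/6.
From deg A=0, deg B=0, deg C=2: d=3.
Match coefficients ⇒ f(k) = k**2*(2*k - 1)/6.
Certificate R = B(k−1)f/C = k**2*(2*k - 1)/(6*k**2 + 4*k + 1) gives s_k = k**2*(4*k - 2).
Δs = 12*k**2 + 8*k + 2, as required.
Telescope: S(n) = s_(n+1) − s_(0) = 4*n**3 + 10*n**2 + 8*n + 2 − (0) = 4*n**3 + 10*n**2 + 8*n + 2.

S(n) = 4*n**3 + 10*n**2 + 8*n + 2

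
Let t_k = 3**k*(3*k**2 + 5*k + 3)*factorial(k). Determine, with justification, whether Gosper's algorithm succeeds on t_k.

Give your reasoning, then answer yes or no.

Ratio r(k) = 3*(3*k**3 + 14*k**2 + 22*k + 11)/(3*k**2 + 5*k + 3).
Gosper form: A/B · C(k+1)/C(k) with A=3*k + 3, B=1, C=k**2 + 5*k/3 + 1.
Solve (3*k + 3)·f(k+1) − (1)·f(k) = k**2 + 5*k/3 + 1.
deg f ≤ 1 (via 1,0,2).
Solve for f: f(k) = k/3 (degree 1 ≤ 1).
Get s_k = R·t_k = 3**k*k*factorial(k) with R(k) = B(k−1)f(k)/C(k) = k/(3*k**2 + 5*k + 3).
Check: Δs_k = 3**k*(3*k**2 + 5*k + 3)*factorial(k). ✓

Yes. s_k = 3**k*k*factorial(k).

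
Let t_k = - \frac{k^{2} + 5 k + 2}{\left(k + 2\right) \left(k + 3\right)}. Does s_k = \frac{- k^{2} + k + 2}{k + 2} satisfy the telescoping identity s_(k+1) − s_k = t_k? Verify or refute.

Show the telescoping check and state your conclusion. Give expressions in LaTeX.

s_(k+1) = (-k**2 - k + 2)/(k + 3)
s_(k+1) − s_k = (-k**2 - 5*k - 2)/(k**2 + 5*k + 6)
(s_(k+1) − s_k) − t_k = 0

Valid: the claim telescopes to t_k.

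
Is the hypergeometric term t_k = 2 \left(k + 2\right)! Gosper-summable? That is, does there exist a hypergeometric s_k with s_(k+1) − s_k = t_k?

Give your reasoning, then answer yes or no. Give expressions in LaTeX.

Step 1: r(k) = k + 3.
A = k + 3, B = 1, C = 1.
Solve (k + 3)·f(k+1) − (1)·f(k) = 1.
deg f ≤ -1 (via 1,0,0).
Bound -1 < 0, so the key equation has no polynomial solution.

No — t_k has no hypergeometric antidifference.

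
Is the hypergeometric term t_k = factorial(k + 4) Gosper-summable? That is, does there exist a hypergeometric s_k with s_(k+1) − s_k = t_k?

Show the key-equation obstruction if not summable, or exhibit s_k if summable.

No — t_k has no hypergeometric antidifference.

The ratio is k + 5.
So A=k + 5 and B=1, with C=1.
Solve (k + 5)·f(k+1) − (1)·f(k) = 1.
Degrees (1,0,0) ⇒ d ≤ -1.
d = -1 < 0 ⇒ no nonzero polynomial f; not summable.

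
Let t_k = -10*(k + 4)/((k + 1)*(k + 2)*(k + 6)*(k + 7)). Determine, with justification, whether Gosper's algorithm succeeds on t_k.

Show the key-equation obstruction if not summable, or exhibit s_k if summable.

Yes. s_k = 5*k*(-k - 7)/(6*(k**2 + 7*k + 6)).

Step 1: r(k) = (k + 1)*(k + 5)*(k + 6)/((k + 3)*(k + 4)*(k + 8)).
A = k + 1, B = k + 8, C = k**4 + 16*k**3 + 95*k**2 + 248*k + 240.
Key eq: (k + 1)·f(k+1) = (k + 7)·f(k) + (k**4 + 16*k**3 + 95*k**2 + 248*k + 240).
deg f ≤ 6 (via 1,1,4).
Solving with deg f ≤ 6: f(k) = k*(k + 2)*(k + 3)*(k + 4)*(k + 5)*(k + 7)/12.
So s_k = (B(k−1)f/C)·t_k = (k*(k + 2)*(k + 7)**2/(12*(k + 4)))·t_k = 5*k*(-k - 7)/(6*(k**2 + 7*k + 6)).
Δs = 10*(-k - 4)/(k**4 + 16*k**3 + 83*k**2 + 152*k + 84), as required.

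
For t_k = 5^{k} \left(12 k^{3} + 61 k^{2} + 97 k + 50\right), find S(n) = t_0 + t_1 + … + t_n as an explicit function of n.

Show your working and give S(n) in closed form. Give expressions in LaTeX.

t_(k+1)/t_k = 5*(12*k**3 + 97*k**2 + 255*k + 220)/(12*k**3 + 61*k**2 + 97*k + 50).
A = 5, B = 1, C = k**3 + 61*k**2/12 + 97*k/12 + 25/6.
f must satisfy (5)·f(k+1) − (1)·f(k) = k**3 + 61*k**2/12 + 97*k/12 + 25/6.
From deg A=0, deg B=0, deg C=3: d=3.
Solving with deg f ≤ 3: f(k) = k*(3*k**2 + 4*k + 3)/12.
So s_k = (B(k−1)f/C)·t_k = (k*(3*k**2 + 4*k + 3)/(12*k**3 + 61*k**2 + 97*k + 50))·t_k = 5**k*k*(3*k**2 + 4*k + 3).
s_(k+1) − s_k = 5**k*(12*k**3 + 61*k**2 + 97*k + 50) = t_k.
Σ_(k=0)^n t_k = s_(n+1) − s_(0) = (5**(n + 1)*(3*n**3 + 13*n**2 + 20*n + 10)) − (0), i.e. 5**(n + 1)*(3*n**3 + 13*n**2 + 20*n + 10).

S(n) = 5^{n + 1} \left(3 n^{3} + 13 n^{2} + 20 n + 10\right)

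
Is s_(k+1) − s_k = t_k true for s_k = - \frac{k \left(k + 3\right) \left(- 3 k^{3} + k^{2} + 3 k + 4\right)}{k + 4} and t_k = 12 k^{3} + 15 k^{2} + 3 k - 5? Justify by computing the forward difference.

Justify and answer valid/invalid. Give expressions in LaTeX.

Invalid: residual \frac{- 9 k^{4} - 64 k^{3} - 66 k^{2} - 11 k + 20}{k^{2} + 9 k + 20} ≠ 0.

s_(k+1) = -(k + 1)*(k + 4)*(3*k - 3*(k + 1)**3 + (k + 1)**2 + 7)/(k + 5)
s_(k+1) − s_k = 2*(6*k**5 + 57*k**4 + 157*k**3 + 128*k**2 + 2*k - 40)/(k**2 + 9*k + 20)
(s_(k+1) − s_k) − t_k = (-9*k**4 - 64*k**3 - 66*k**2 - 11*k + 20)/(k**2 + 9*k + 20)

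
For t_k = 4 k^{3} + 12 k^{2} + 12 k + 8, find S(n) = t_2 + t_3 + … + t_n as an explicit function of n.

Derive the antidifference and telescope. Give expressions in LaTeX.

t_(k+1)/t_k = (k**3 + 6*k**2 + 12*k + 9)/(k**3 + 3*k**2 + 3*k + 2).
Factor: A=1; B=1; C=k**3 + 3*k**2 + 3*k + 2.
Key eq: (1)·f(k+1) = (1)·f(k) + (k**3 + 3*k**2 + 3*k + 2).
d = 4 from the (0,0,3) case.
Solve for f: f(k) = k*(k**3 + 2*k**2 + k + 4)/4 (degree 4 ≤ 4).
Certificate R = B(k−1)f/C = k*(k**3 + 2*k**2 + k + 4)/(4*(k + 2)*(k**2 + k + 1)) gives s_k = k*(k**3 + 2*k**2 + k + 4).
s_(k+1) − s_k = 4*k**3 + 12*k**2 + 12*k + 8 = t_k.
Evaluate: s_(n+1) = n**4 + 6*n**3 + 13*n**2 + 16*n + 8; subtract s_(2) = 44 ⇒ S(n) = n**4 + 6*n**3 + 13*n**2 + 16*n - 36.

S(n) = n^{4} + 6 n^{3} + 13 n^{2} + 16 n - 36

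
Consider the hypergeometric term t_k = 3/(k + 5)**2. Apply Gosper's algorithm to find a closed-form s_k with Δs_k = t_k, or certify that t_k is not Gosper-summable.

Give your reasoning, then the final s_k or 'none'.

none (Gosper's algorithm certifies no s_k)

Ratio r(k) = (k + 5)**2/(k + 6)**2.
So A=k**2 + 10*k + 25 and B=k**2 + 12*k + 36, with C=1.
f must satisfy (k**2 + 10*k + 25)·f(k+1) − (k**2 + 10*k + 25)·f(k) = 1.
d = 0 from the (2,2,0) case.
f = c0 ⇒ A·f(k+1) − B(k−1)·f(k) − C = -1. The system {-1 = 0} is inconsistent; no antidifference.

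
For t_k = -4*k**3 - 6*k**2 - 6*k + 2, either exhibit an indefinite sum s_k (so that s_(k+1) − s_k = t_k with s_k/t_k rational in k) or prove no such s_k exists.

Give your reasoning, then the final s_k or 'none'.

Step 1: r(k) = (2*k**3 + 9*k**2 + 15*k + 7)/(2*k**3 + 3*k**2 + 3*k - 1).
A = 1, B = 1, C = k**3 + 3*k**2/2 + 3*k/2 - 1/2.
Key eq: (1)·f(k+1) = (1)·f(k) + (k**3 + 3*k**2/2 + 3*k/2 - 1/2).
d = 4 from the (0,0,3) case.
Solve for f: f(k) = k*(k**3 + k - 4)/4 (degree 4 ≤ 4).
R(k) = B(k−1)·f(k)/C(k) = k*(k**3 + k - 4)/(2*(2*k**3 + 3*k**2 + 3*k - 1)); s_k = R·t_k = k*(-k**3 - k + 4).
Verify: -4*k**3 - 6*k**2 - 6*k + 2 matches t_k.

s_k = k*(-k**3 - k + 4)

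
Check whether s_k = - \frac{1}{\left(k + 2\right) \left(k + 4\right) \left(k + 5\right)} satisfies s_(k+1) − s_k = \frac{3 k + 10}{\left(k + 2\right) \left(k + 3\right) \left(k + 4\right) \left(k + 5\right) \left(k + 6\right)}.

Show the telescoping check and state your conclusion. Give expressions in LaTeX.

valid; difference matches t_k

s_(k+1) = -1/((k + 3)*(k + 5)*(k + 6))
s_(k+1) − s_k = (3*k + 10)/(k**5 + 20*k**4 + 155*k**3 + 580*k**2 + 1044*k + 720)
(s_(k+1) − s_k) − t_k = 0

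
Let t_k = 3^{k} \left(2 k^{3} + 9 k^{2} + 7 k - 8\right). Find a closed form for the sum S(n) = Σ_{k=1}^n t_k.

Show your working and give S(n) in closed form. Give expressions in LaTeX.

Step 1: r(k) = 3*(2*k**3 + 15*k**2 + 31*k + 10)/(2*k**3 + 9*k**2 + 7*k - 8).
Normal form (A,B,C) = (3, 1, k**3 + 9*k**2/2 + 7*k/2 - 4).
Set up (3)·f(k+1) − (1)·f(k) − (k**3 + 9*k**2/2 + 7*k/2 - 4) = 0.
From deg A=0, deg B=0, deg C=3: d=3.
A polynomial solution: f(k) = (k**3 - k - 4)/2.
Then R = B(k−1)f/C = (k**3 - k - 4)/(2*k**3 + 9*k**2 + 7*k - 8), so s_k = R(k)·t_k = 3**k*(k**3 - k - 4).
Verify: 3**k*(-k**3 - 2*k + 3*(k + 1)**3 - 11) matches t_k.
Σ_(k=1)^n t_k = s_(n+1) − s_(1) = (3**(n + 1)*(n**3 + 3*n**2 + 2*n - 4)) − (-12), i.e. 3*3**n*n**3 + 9*3**n*n**2 + 6*3**n*n - 12*3**n + 12.

S(n) = 3 \cdot 3^{n} n^{3} + 9 \cdot 3^{n} n^{2} + 6 \cdot 3^{n} n - 12 \cdot 3^{n} + 12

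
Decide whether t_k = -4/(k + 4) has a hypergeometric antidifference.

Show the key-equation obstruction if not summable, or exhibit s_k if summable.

No. Not Gosper-summable.

Step 1: r(k) = (k + 4)/(k + 5).
Factor: A=k + 4; B=k + 5; C=1.
Need (k + 4)·f(k+1) − (k + 4)·f(k) = 1.
From deg A=1, deg B=1, deg C=0: d=0.
f = c0 ⇒ A·f(k+1) − B(k−1)·f(k) − C = -1. The system {-1 = 0} is inconsistent; no antidifference.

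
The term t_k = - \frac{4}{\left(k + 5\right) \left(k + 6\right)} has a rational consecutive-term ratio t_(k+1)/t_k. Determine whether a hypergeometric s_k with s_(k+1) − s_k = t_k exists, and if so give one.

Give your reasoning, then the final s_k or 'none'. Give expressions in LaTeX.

Compute t_(k+1)/t_k: get (k + 5)/(k + 7).
So A=k + 5 and B=k + 7, with C=1.
f must satisfy (k + 5)·f(k+1) − (k + 6)·f(k) = 1.
From deg A=1, deg B=1, deg C=0: d=1.
Coefficient equations give f(k) = k/5.
Certificate R = B(k−1)f/C = k*(k + 6)/5 gives s_k = -4*k/(5*k + 25).
Δs = -4/(k**2 + 11*k + 30), as required.

s_k = - \frac{4 k}{5 k + 25}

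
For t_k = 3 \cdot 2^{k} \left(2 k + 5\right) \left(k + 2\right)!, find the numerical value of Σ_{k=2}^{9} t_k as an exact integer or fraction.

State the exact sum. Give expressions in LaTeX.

Σ = 1471492914912

Step 1: r(k) = 2*(k + 3)*(2*k + 7)/(2*k + 5).
So A=2*k + 6 and B=1, with C=k + 5/2.
Solve (2*k + 6)·f(k+1) − (1)·f(k) = k + 5/2.
From deg A=1, deg B=0, deg C=1: d=0.
Match coefficients ⇒ f(k) = 1/2.
Then R = B(k−1)f/C = 1/(2*k + 5), so s_k = R(k)·t_k = 3*2**k*factorial(k + 2).
Verify: 3*2**k*(2*k + 5)*factorial(k + 2) matches t_k.
Telescoping: Σ = s_(10) − s_(2) = 1471492915200 − (288) = 1471492914912.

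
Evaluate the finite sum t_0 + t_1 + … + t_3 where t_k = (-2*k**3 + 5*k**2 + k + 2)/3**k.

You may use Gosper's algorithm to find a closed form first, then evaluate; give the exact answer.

Σ = 128/27

The ratio is (2*k**3 + k**2 - 5*k - 6)/(3*(2*k**3 - 5*k**2 - k - 2)).
So A=1/3 and B=1, with C=k**3 - 5*k**2/2 - k/2 - 1.
Key eq: (1/3)·f(k+1) = (1)·f(k) + (k**3 - 5*k**2/2 - k/2 - 1).
d = 3 from the (0,0,3) case.
Coefficient equations give f(k) = -3*(k**3 - k**2 - 1)/2.
Get s_k = R·t_k = 3**(1 - k)*(k**3 - k**2 - 1) with R(k) = B(k−1)f(k)/C(k) = -3*(k**3 - k**2 - 1)/(2*k**3 - 5*k**2 - k - 2).
Verify: (-2*k**3 + 5*k**2 + k + 2)/3**k matches t_k.
Sum = s_(4) − s_(0); s_(4) = 47/27, s_(0) = -3 ⇒ 128/27.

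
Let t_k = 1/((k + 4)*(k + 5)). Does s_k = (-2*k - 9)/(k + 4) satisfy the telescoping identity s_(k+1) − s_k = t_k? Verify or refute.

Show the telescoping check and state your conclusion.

s_(k+1) = (-2*k - 11)/(k + 5)
s_(k+1) − s_k = 1/(k**2 + 9*k + 20)
(s_(k+1) − s_k) − t_k = 0

valid; difference matches t_k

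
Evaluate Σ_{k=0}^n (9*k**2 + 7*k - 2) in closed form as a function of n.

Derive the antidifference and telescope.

r(k) = (9*k**2 + 25*k + 14)/(9*k**2 + 7*k - 2) after simplifying.
Factor: A=1; B=1; C=k**2 + 7*k/9 - 2/9.
Solve (1)·f(k+1) − (1)·f(k) = k**2 + 7*k/9 - 2/9.
Bound: deg f ≤ 3.
Solving with deg f ≤ 3: f(k) = k*(k + 1)*(3*k - 4)/9.
So s_k = (B(k−1)f/C)·t_k = (k*(3*k - 4)/(9*k - 2))·t_k = k*(3*k**2 - k - 4).
s_(k+1) − s_k = 9*k**2 + 7*k - 2 = t_k.
Telescope: S(n) = s_(n+1) − s_(0) = 3*n**3 + 8*n**2 + 3*n - 2 − (0) = 3*n**3 + 8*n**2 + 3*n - 2.

S(n) = 3*n**3 + 8*n**2 + 3*n - 2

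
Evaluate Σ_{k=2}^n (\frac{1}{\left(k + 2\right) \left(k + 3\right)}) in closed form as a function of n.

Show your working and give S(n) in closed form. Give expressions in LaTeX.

Step 1: r(k) = (k + 2)/(k + 4).
Factor: A=k + 2; B=k + 4; C=1.
Key eq: (k + 2)·f(k+1) = (k + 3)·f(k) + (1).
Bound: deg f ≤ 1.
Solve for f: f(k) = k/2 (degree 1 ≤ 1).
Certificate R = B(k−1)f/C = k*(k + 3)/2 gives s_k = k/(2*(k + 2)).
Check: Δs_k = 1/(k**2 + 5*k + 6). ✓
Telescope: S(n) = s_(n+1) − s_(2) = (n + 1)/(2*(n + 3)) − (1/4) = (n - 1)/(4*(n + 3)).

S(n) = \frac{n - 1}{4 \left(n + 3\right)}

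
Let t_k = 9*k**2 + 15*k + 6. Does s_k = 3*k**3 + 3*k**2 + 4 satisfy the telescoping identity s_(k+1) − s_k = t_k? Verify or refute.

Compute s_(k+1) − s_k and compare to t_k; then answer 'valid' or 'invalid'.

s_(k+1) = 3*(k + 1)**3 + 3*(k + 1)**2 + 4
s_(k+1) − s_k = 9*k**2 + 15*k + 6
(s_(k+1) − s_k) − t_k = 0

Valid: the claim telescopes to t_k.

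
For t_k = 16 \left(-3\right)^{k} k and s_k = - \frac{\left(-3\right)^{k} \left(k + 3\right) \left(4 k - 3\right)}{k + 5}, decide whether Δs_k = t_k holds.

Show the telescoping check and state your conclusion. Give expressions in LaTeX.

Invalid: residual \frac{\left(-3\right)^{k} \left(- 32 k^{2} - 168 k + 6\right)}{k^{2} + 11 k + 30} ≠ 0.

s_(k+1) = 3*(-3)**k*(k + 4)*(4*k + 1)/(k + 6)
s_(k+1) − s_k = (-3)**k*(16*k**3 + 144*k**2 + 312*k + 6)/(k**2 + 11*k + 30)
(s_(k+1) − s_k) − t_k = (-3)**k*(-32*k**2 - 168*k + 6)/(k**2 + 11*k + 30)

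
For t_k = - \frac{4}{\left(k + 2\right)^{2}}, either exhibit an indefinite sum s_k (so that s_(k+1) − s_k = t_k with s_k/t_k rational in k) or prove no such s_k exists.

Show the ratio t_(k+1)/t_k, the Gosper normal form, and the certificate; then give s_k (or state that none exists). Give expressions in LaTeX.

none — t_k is not Gosper-summable

Step 1: r(k) = (k + 2)**2/(k + 3)**2.
Take A(k)=k**2 + 4*k + 4, B(k)=k**2 + 6*k + 9, C(k)=1.
Need (k**2 + 4*k + 4)·f(k+1) − (k**2 + 4*k + 4)·f(k) = 1.
deg f ≤ 0 (via 2,2,0).
Write f(k) = c0. Then LHS − RHS = -1, requiring -1 = 0: contradictory. No certificate.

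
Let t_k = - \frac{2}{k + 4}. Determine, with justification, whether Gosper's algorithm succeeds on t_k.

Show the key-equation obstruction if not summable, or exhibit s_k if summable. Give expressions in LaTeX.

No; the coefficient equations for f are inconsistent.

Ratio r(k) = (k + 4)/(k + 5).
A = k + 4, B = k + 5, C = 1.
f must satisfy (k + 4)·f(k+1) − (k + 4)·f(k) = 1.
deg f ≤ 0 (via 1,1,0).
Generic f = c0 gives residual -1; -1 = 0 cannot hold, so t_k is not Gosper-summable.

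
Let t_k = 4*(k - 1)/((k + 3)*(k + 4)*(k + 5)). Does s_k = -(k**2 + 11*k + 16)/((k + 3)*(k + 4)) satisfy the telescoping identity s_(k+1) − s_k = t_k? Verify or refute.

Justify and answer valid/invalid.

valid (s_(k+1) − s_k reduces to t_k)

s_(k+1) = (-11*k - (k + 1)**2 - 27)/((k + 4)*(k + 5))
s_(k+1) − s_k = 4*(k - 1)/(k**3 + 12*k**2 + 47*k + 60)
(s_(k+1) − s_k) − t_k = 0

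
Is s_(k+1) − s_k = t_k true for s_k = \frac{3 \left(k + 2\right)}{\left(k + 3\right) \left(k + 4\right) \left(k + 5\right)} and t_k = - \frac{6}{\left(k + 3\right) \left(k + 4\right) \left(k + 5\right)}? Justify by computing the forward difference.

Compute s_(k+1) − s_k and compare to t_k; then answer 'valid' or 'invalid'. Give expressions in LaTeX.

Invalid: residual \frac{27}{k^{4} + 18 k^{3} + 119 k^{2} + 342 k + 360} ≠ 0.

s_(k+1) = 3*(k + 3)/((k + 4)*(k + 5)*(k + 6))
s_(k+1) − s_k = 3*(-2*k - 3)/(k**4 + 18*k**3 + 119*k**2 + 342*k + 360)
(s_(k+1) − s_k) − t_k = 27/(k**4 + 18*k**3 + 119*k**2 + 342*k + 360)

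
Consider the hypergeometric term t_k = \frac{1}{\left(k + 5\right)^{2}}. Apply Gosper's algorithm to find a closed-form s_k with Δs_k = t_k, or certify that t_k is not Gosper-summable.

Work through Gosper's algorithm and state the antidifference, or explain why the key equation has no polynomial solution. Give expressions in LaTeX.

t_(k+1)/t_k = (k + 5)**2/(k + 6)**2.
Normal form (A,B,C) = (k**2 + 10*k + 25, k**2 + 12*k + 36, 1).
Key eq: (k**2 + 10*k + 25)·f(k+1) = (k**2 + 10*k + 25)·f(k) + (1).
From deg A=2, deg B=2, deg C=0: d=0.
Put f(k) = c0: A·f(k+1) − B(k−1)·f(k) − C = -1; need -1 = 0 — inconsistent ⇒ no f, not summable.

no hypergeometric antidifference exists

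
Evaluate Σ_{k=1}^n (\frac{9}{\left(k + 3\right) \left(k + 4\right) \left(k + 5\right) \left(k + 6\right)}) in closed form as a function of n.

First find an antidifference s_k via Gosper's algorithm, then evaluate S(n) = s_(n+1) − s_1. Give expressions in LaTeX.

S(n) = \frac{n \left(n^{2} + 15 n + 74\right)}{40 \left(n^{3} + 15 n^{2} + 74 n + 120\right)}

Compute t_(k+1)/t_k: get (k + 3)/(k + 7).
Take A(k)=k + 3, B(k)=k + 7, C(k)=1.
Set up (k + 3)·f(k+1) − (k + 6)·f(k) − (1) = 0.
Degrees (1,1,0) ⇒ d ≤ 3.
A polynomial solution: f(k) = k*(k**2 + 12*k + 47)/180.
Certificate R = B(k−1)f/C = k*(k + 6)*(k**2 + 12*k + 47)/180 gives s_k = k*(k**2 + 12*k + 47)/(20*(k + 3)*(k + 4)*(k + 5)).
Δs = 9/(k**4 + 18*k**3 + 119*k**2 + 342*k + 360), as required.
Telescope: S(n) = s_(n+1) − s_(1) = (n**3 + 15*n**2 + 74*n + 60)/(20*(n**3 + 15*n**2 + 74*n + 120)) − (1/40) = n*(n**2 + 15*n + 74)/(40*(n**3 + 15*n**2 + 74*n + 120)).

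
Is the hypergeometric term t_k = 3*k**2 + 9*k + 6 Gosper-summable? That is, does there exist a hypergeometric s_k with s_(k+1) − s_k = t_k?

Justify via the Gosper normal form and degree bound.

Compute t_(k+1)/t_k: get (k + 3)/(k + 1).
Gosper form: A/B · C(k+1)/C(k) with A=1, B=1, C=k**2 + 3*k + 2.
Set up (1)·f(k+1) − (1)·f(k) − (k**2 + 3*k + 2) = 0.
Degrees (0,0,2) ⇒ d ≤ 3.
Coefficient equations give f(k) = k*(k + 1)*(k + 2)/3.
So s_k = (B(k−1)f/C)·t_k = (k/3)·t_k = k*(k**2 + 3*k + 2).
Verify: 3*k**2 + 9*k + 6 matches t_k.

Yes. s_k = k*(k**2 + 3*k + 2).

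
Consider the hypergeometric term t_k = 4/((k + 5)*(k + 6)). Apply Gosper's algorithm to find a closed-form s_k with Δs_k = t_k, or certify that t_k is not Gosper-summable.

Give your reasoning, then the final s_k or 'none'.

s_k = 4*k/(5*(k + 5))

Compute t_(k+1)/t_k: get (k + 5)/(k + 7).
Normal form (A,B,C) = (k + 5, k + 7, 1).
Key eq: (k + 5)·f(k+1) = (k + 6)·f(k) + (1).
Bound: deg f ≤ 1.
Match coefficients ⇒ f(k) = k/5.
Certificate R = B(k−1)f/C = k*(k + 6)/5 gives s_k = 4*k/(5*(k + 5)).
Δs = 4/(k**2 + 11*k + 30), as required.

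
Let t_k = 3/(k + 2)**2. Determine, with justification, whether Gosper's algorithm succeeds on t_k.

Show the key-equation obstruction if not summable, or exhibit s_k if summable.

No — t_k has no hypergeometric antidifference.

t_(k+1)/t_k = (k + 2)**2/(k + 3)**2.
Gosper form: A/B · C(k+1)/C(k) with A=k**2 + 4*k + 4, B=k**2 + 6*k + 9, C=1.
Solve (k**2 + 4*k + 4)·f(k+1) − (k**2 + 4*k + 4)·f(k) = 1.
Degrees (2,2,0) ⇒ d ≤ 0.
f = c0 ⇒ A·f(k+1) − B(k−1)·f(k) − C = -1. The system {-1 = 0} is inconsistent; no antidifference.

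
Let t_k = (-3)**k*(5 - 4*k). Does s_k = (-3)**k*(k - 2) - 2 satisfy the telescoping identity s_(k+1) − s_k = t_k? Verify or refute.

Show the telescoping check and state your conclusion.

s_(k+1) = (-3)**(k + 1)*(k - 1) - 2
s_(k+1) − s_k = (-3)**k*(5 - 4*k)
(s_(k+1) − s_k) − t_k = 0

Valid — Δs_k = t_k.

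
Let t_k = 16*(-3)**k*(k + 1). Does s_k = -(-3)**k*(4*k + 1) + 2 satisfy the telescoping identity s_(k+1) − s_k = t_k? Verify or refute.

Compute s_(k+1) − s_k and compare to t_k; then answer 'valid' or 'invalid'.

s_(k+1) = 3*(-3)**k*(4*k + 5) + 2
s_(k+1) − s_k = 16*(-3)**k*(k + 1)
(s_(k+1) − s_k) − t_k = 0

valid; difference matches t_k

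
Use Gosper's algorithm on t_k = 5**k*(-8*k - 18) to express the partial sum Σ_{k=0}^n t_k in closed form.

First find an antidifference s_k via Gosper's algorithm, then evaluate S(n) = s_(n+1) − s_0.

t_(k+1)/t_k = 5*(4*k + 13)/(4*k + 9).
A = 5, B = 1, C = k + 9/4.
f must satisfy (5)·f(k+1) − (1)·f(k) = k + 9/4.
Degrees (0,0,1) ⇒ d ≤ 1.
Solve for f: f(k) = (k + 1)/4 (degree 1 ≤ 1).
R(k) = B(k−1)·f(k)/C(k) = (k + 1)/(4*k + 9); s_k = R·t_k = -2*5**k*(k + 1).
Verify: 5**k*(-8*k - 18) matches t_k.
s_(n+1) = 10*5**n*(-n - 2) and s_(0) = -2, so S(n) = -10*5**n*n - 20*5**n + 2.

S(n) = -10*5**n*n - 20*5**n + 2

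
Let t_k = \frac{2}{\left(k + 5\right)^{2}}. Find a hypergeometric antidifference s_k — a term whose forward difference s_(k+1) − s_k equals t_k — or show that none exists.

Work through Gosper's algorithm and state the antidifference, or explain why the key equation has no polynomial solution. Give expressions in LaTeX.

Compute t_(k+1)/t_k: get (k + 5)**2/(k + 6)**2.
A = k**2 + 10*k + 25, B = k**2 + 12*k + 36, C = 1.
Set up (k**2 + 10*k + 25)·f(k+1) − (k**2 + 10*k + 25)·f(k) − (1) = 0.
From deg A=2, deg B=2, deg C=0: d=0.
Write f(k) = c0. Then LHS − RHS = -1, requiring -1 = 0: contradictory. No certificate.

none (Gosper's algorithm certifies no s_k)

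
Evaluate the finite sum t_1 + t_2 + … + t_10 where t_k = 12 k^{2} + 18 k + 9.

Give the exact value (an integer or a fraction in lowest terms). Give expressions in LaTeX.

Σ = 5700

Step 1: r(k) = (4*k**2 + 14*k + 13)/(4*k**2 + 6*k + 3).
Normal form (A,B,C) = (1, 1, k**2 + 3*k/2 + 3/4).
Set up (1)·f(k+1) − (1)·f(k) − (k**2 + 3*k/2 + 3/4) = 0.
Bound: deg f ≤ 3.
Match coefficients ⇒ f(k) = k*(4*k**2 + 3*k + 2)/12.
Get s_k = R·t_k = k*(4*k**2 + 3*k + 2) with R(k) = B(k−1)f(k)/C(k) = k*(4*k**2 + 3*k + 2)/(3*(4*k**2 + 6*k + 3)).
Verify: 12*k**2 + 18*k + 9 matches t_k.
Sum = s_(11) − s_(1); s_(11) = 5709, s_(1) = 9 ⇒ 5700.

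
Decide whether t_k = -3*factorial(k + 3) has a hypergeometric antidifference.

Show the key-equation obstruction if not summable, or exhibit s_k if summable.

Compute t_(k+1)/t_k: get k + 4.
A = k + 4, B = 1, C = 1.
Solve (k + 4)·f(k+1) − (1)·f(k) = 1.
Bound: deg f ≤ -1.
deg f ≤ -1 is impossible — no certificate.

No — negative degree bound, so no certificate f.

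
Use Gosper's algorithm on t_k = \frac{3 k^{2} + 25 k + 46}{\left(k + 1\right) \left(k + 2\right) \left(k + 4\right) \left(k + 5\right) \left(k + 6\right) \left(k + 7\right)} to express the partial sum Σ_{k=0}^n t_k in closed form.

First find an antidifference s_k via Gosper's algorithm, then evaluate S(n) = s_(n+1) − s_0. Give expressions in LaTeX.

S(n) = \frac{n^{3} + 14 n^{2} + 59 n + 46}{24 \left(n^{3} + 14 n^{2} + 59 n + 70\right)}

Compute t_(k+1)/t_k: get (k + 1)*(k + 4)*(25*k + 3*(k + 1)**2 + 71)/((k + 3)*(k + 8)*(3*k**2 + 25*k + 46)).
Factor: A=k + 1; B=k + 8; C=k**3 + 34*k**2/3 + 121*k/3 + 46.
f must satisfy (k + 1)·f(k+1) − (k + 7)·f(k) = k**3 + 34*k**2/3 + 121*k/3 + 46.
Bound: deg f ≤ 6.
Match coefficients ⇒ f(k) = k*(k + 2)*(k + 3)*(k + 5)*(k**2 + 11*k + 34)/72.
Then R = B(k−1)f/C = k*(k + 2)*(k + 5)*(k + 7)*(k**2 + 11*k + 34)/(24*(3*k**2 + 25*k + 46)), so s_k = R(k)·t_k = k*(k**2 + 11*k + 34)/(24*(k**3 + 11*k**2 + 34*k + 24)).
Δs = (3*k**2 + 25*k + 46)/(k**6 + 25*k**5 + 247*k**4 + 1219*k**3 + 3112*k**2 + 3796*k + 1680), as required.
s_(n+1) = (n**3 + 14*n**2 + 59*n + 46)/(24*(n**3 + 14*n**2 + 59*n + 70)) and s_(0) = 0, so S(n) = (n**3 + 14*n**2 + 59*n + 46)/(24*(n**3 + 14*n**2 + 59*n + 70)).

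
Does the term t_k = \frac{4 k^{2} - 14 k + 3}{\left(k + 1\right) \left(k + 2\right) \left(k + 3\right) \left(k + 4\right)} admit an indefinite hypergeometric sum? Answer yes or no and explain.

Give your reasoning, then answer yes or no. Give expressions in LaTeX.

r(k) = -(k + 1)*(14*k - 4*(k + 1)**2 + 11)/((k + 5)*(4*k**2 - 14*k + 3)) after simplifying.
So A=k + 1 and B=k + 5, with C=k**2 - 7*k/2 + 3/4.
Solve (k + 1)·f(k+1) − (k + 4)·f(k) = k**2 - 7*k/2 + 3/4.
d = 3 from the (1,1,2) case.
Coefficient equations give f(k) = k*(k**2 - 6*k + 14)/12.
Get s_k = R·t_k = k*(k**2 - 6*k + 14)/(3*(k + 1)*(k + 2)*(k + 3)) with R(k) = B(k−1)f(k)/C(k) = k*(k + 4)*(k**2 - 6*k + 14)/(3*(4*k**2 - 14*k + 3)).
s_(k+1) − s_k = (4*k**2 - 14*k + 3)/(k**4 + 10*k**3 + 35*k**2 + 50*k + 24) = t_k.

Yes. s_k = \frac{k \left(k^{2} - 6 k + 14\right)}{3 \left(k + 1\right) \left(k + 2\right) \left(k + 3\right)}.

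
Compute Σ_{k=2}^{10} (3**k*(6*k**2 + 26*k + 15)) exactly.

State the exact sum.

r(k) = 3*(6*k**2 + 38*k + 47)/(6*k**2 + 26*k + 15) after simplifying.
Gosper form: A/B · C(k+1)/C(k) with A=3, B=1, C=k**2 + 13*k/3 + 5/2.
Set up (3)·f(k+1) − (1)·f(k) − (k**2 + 13*k/3 + 5/2) = 0.
From deg A=0, deg B=0, deg C=2: d=2.
Solve for f: f(k) = (3*k**2 + 4*k - 3)/6 (degree 2 ≤ 2).
Get s_k = R·t_k = 3**k*(3*k**2 + 4*k - 3) with R(k) = B(k−1)f(k)/C(k) = (3*k**2 + 4*k - 3)/(6*k**2 + 26*k + 15).
Check: Δs_k = 3**k*(6*k**2 + 26*k + 15). ✓
Σ_(k=2)^(10) t_k = s_(11) − s_(2) = 71567388 − (153) = 71567235.

Σ = 71567235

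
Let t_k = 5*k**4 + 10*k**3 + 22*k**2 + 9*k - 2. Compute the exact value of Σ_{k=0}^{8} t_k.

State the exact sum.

t_(k+1)/t_k = (5*k**4 + 30*k**3 + 82*k**2 + 103*k + 44)/(5*k**4 + 10*k**3 + 22*k**2 + 9*k - 2).
Gosper form: A/B · C(k+1)/C(k) with A=1, B=1, C=k**4 + 2*k**3 + 22*k**2/5 + 9*k/5 - 2/5.
Need (1)·f(k+1) − (1)·f(k) = k**4 + 2*k**3 + 22*k**2/5 + 9*k/5 - 2/5.
Bound: deg f ≤ 5.
Coefficient equations give f(k) = k*(k**4 + 4*k**2 - 4*k - 3)/5.
So s_k = (B(k−1)f/C)·t_k = (k*(k**4 + 4*k**2 - 4*k - 3)/(5*k**4 + 10*k**3 + 22*k**2 + 9*k - 2))·t_k = k*(k**4 + 4*k**2 - 4*k - 3).
Check: Δs_k = 5*k**4 + 10*k**3 + 22*k**2 + 9*k - 2. ✓
Evaluate s at k=9 and k=0: 61614 and 0; difference 61614.

Σ = 61614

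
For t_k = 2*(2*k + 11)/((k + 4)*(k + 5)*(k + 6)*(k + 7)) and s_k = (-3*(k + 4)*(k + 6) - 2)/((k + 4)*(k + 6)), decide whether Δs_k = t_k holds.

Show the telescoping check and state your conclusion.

Valid: the claim telescopes to t_k.

s_(k+1) = (-3*(k + 5)*(k + 7) - 2)/((k + 5)*(k + 7))
s_(k+1) − s_k = 2*(2*k + 11)/(k**4 + 22*k**3 + 179*k**2 + 638*k + 840)
(s_(k+1) − s_k) − t_k = 0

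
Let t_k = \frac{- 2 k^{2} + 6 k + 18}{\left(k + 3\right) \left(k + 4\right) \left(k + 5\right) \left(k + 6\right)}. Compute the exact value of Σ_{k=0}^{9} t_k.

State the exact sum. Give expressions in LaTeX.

Σ = 8/91

Step 1: r(k) = (k + 3)*(3*k - (k + 1)**2 + 12)/((k + 7)*(-k**2 + 3*k + 9)).
So A=k + 3 and B=k + 7, with C=k**2 - 3*k - 9.
Need (k + 3)·f(k+1) − (k + 6)·f(k) = k**2 - 3*k - 9.
deg f ≤ 3 (via 1,1,2).
Solve for f: f(k) = -k*(k + 2) (degree 2 ≤ 3).
R(k) = B(k−1)·f(k)/C(k) = -k*(k + 2)*(k + 6)/(k**2 - 3*k - 9); s_k = R·t_k = 2*k*(k + 2)/((k + 3)*(k + 4)*(k + 5)).
Check: Δs_k = 2*(-k**2 + 3*k + 9)/(k**4 + 18*k**3 + 119*k**2 + 342*k + 360). ✓
Σ_(k=0)^(9) t_k = s_(10) − s_(0) = 8/91 − (0) = 8/91.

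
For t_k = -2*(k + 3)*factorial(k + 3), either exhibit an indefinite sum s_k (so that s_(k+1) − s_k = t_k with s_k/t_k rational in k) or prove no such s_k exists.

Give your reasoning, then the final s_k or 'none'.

Ratio r(k) = (k + 4)**2/(k + 3).
So A=k + 4 and B=1, with C=k + 3.
f must satisfy (k + 4)·f(k+1) − (1)·f(k) = k + 3.
Degrees (1,0,1) ⇒ d ≤ 0.
Coefficient equations give f(k) = 1.
Certificate R = B(k−1)f/C = 1/(k + 3) gives s_k = -2*factorial(k + 3).
Δs = -2*(k + 3)*factorial(k + 3), as required.

s_k = -2*factorial(k + 3)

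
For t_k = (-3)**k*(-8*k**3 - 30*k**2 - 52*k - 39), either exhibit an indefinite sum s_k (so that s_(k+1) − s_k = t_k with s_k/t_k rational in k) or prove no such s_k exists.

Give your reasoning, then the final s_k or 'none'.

s_k = (-3)**k*(2*k**3 + 3*k**2 + 4*k + 3)

t_(k+1)/t_k = 3*(-8*k**3 - 54*k**2 - 136*k - 129)/(8*k**3 + 30*k**2 + 52*k + 39).
Gosper form: A/B · C(k+1)/C(k) with A=-3, B=1, C=k**3 + 15*k**2/4 + 13*k/2 + 39/8.
f must satisfy (-3)·f(k+1) − (1)·f(k) = k**3 + 15*k**2/4 + 13*k/2 + 39/8.
Degrees (0,0,3) ⇒ d ≤ 3.
Solve for f: f(k) = -(k + 1)*(2*k**2 + k + 3)/8 (degree 3 ≤ 3).
Then R = B(k−1)f/C = -(k + 1)*(2*k**2 + k + 3)/(8*k**3 + 30*k**2 + 52*k + 39), so s_k = R(k)·t_k = (-3)**k*(2*k**3 + 3*k**2 + 4*k + 3).
Δs = (-3)**k*(-8*k**3 - 30*k**2 - 52*k - 39), as required.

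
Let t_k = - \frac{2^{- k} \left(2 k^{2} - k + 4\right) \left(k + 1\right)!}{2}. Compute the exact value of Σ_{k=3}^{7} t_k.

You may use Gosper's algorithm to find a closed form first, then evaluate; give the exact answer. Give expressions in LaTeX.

Σ = -36837/2

t_(k+1)/t_k = (k + 2)*(-k + 2*(k + 1)**2 + 3)/(2*(2*k**2 - k + 4)).
A = k/2 + 1, B = 1, C = k**2 - k/2 + 2.
Set up (k/2 + 1)·f(k+1) − (1)·f(k) − (k**2 - k/2 + 2) = 0.
d = 1 from the (1,0,2) case.
Match coefficients ⇒ f(k) = 2*k - 3.
Then R = B(k−1)f/C = 2*(2*k - 3)/(2*k**2 - k + 4), so s_k = R(k)·t_k = -(2*k - 3)*factorial(k + 1)/2**k.
Check: Δs_k = -(2*k**2 - k + 4)*factorial(k + 1)/(2*2**k). ✓
Σ_(k=3)^(7) t_k = s_(8) − s_(3) = -36855/2 − (-9) = -36837/2.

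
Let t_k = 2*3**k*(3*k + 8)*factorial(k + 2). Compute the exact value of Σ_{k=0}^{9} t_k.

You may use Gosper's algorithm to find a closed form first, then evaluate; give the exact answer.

Σ = 56569130956796

t_(k+1)/t_k = 3*(k + 3)*(3*k + 11)/(3*k + 8).
A = 3*k + 9, B = 1, C = k + 8/3.
Set up (3*k + 9)·f(k+1) − (1)·f(k) − (k + 8/3) = 0.
Bound: deg f ≤ 0.
A polynomial solution: f(k) = 1/3.
Get s_k = R·t_k = 2*3**k*factorial(k + 2) with R(k) = B(k−1)f(k)/C(k) = 1/(3*k + 8).
Check: Δs_k = 2*3**k*(3*k + 8)*factorial(k + 2). ✓
Sum = s_(10) − s_(0); s_(10) = 56569130956800, s_(0) = 4 ⇒ 56569130956796.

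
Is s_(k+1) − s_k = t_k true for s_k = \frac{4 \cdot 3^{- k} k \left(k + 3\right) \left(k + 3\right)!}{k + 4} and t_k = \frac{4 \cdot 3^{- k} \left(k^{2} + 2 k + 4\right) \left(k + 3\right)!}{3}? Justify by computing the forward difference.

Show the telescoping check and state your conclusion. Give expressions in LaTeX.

Invalid: residual - \frac{4 \cdot 3^{- k} \left(k^{3} + 6 k^{2} + 9 k + 16\right) \left(k + 3\right)!}{3 \left(k + 4\right) \left(k + 5\right)} ≠ 0.

s_(k+1) = 4*(k + 1)*(k + 4)*factorial(k + 4)/(3*3**k*(k + 5))
s_(k+1) − s_k = 4*(k**4 + 10*k**3 + 36*k**2 + 67*k + 64)*factorial(k + 3)/(3*3**k*(k + 4)*(k + 5))
(s_(k+1) − s_k) − t_k = -4*(k**3 + 6*k**2 + 9*k + 16)*factorial(k + 3)/(3*3**k*(k + 4)*(k + 5))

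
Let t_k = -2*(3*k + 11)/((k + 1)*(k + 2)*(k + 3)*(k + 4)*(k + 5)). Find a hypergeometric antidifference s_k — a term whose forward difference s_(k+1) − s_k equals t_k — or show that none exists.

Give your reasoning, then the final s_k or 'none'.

Step 1: r(k) = (k + 1)*(3*k + 14)/((k + 6)*(3*k + 11)).
Gosper form: A/B · C(k+1)/C(k) with A=k + 1, B=k + 6, C=k + 11/3.
Set up (k + 1)·f(k+1) − (k + 5)·f(k) − (k + 11/3) = 0.
deg f ≤ 4 (via 1,1,1).
A polynomial solution: f(k) = k*(k + 3)*(k**2 + 7*k + 14)/24.
So s_k = (B(k−1)f/C)·t_k = (k*(k + 3)*(k + 5)*(k**2 + 7*k + 14)/(8*(3*k + 11)))·t_k = k*(-k**2 - 7*k - 14)/(4*(k**3 + 7*k**2 + 14*k + 8)).
Check: Δs_k = 2*(-3*k - 11)/(k**5 + 15*k**4 + 85*k**3 + 225*k**2 + 274*k + 120). ✓

s_k = k*(-k**2 - 7*k - 14)/(4*(k**3 + 7*k**2 + 14*k + 8))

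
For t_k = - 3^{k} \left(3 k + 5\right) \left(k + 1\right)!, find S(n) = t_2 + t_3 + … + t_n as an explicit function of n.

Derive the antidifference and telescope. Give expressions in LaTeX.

The ratio is 3*(k + 2)*(3*k + 8)/(3*k + 5).
Gosper form: A/B · C(k+1)/C(k) with A=3*k + 6, B=1, C=k + 5/3.
Need (3*k + 6)·f(k+1) − (1)·f(k) = k + 5/3.
deg f ≤ 0 (via 1,0,1).
Match coefficients ⇒ f(k) = 1/3.
Then R = B(k−1)f/C = 1/(3*k + 5), so s_k = R(k)·t_k = -3**k*factorial(k + 1).
Verify: -3**k*(3*k + 5)*factorial(k + 1) matches t_k.
s_(n+1) = -3**(n + 1)*factorial(n + 2) and s_(2) = -54, so S(n) = -3*3**n*factorial(n + 2) + 54.

S(n) = - 3 \cdot 3^{n} \left(n + 2\right)! + 54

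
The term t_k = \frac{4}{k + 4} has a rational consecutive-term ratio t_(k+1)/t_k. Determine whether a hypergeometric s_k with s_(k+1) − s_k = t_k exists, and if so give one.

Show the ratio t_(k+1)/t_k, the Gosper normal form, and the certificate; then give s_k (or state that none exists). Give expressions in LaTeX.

no hypergeometric antidifference exists

The ratio is (k + 4)/(k + 5).
Normal form (A,B,C) = (k + 4, k + 5, 1).
f must satisfy (k + 4)·f(k+1) − (k + 4)·f(k) = 1.
d = 0 from the (1,1,0) case.
Generic f = c0 gives residual -1; -1 = 0 cannot hold, so t_k is not Gosper-summable.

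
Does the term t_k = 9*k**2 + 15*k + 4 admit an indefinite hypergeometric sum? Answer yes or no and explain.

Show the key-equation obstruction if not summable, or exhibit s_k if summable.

Ratio r(k) = (3*k + 7)/(3*k + 1).
Factor: A=1; B=1; C=k**2 + 5*k/3 + 4/9.
Need (1)·f(k+1) − (1)·f(k) = k**2 + 5*k/3 + 4/9.
d = 3 from the (0,0,2) case.
Coefficient equations give f(k) = k*(3*k**2 + 3*k - 2)/9.
Certificate R = B(k−1)f/C = k*(3*k**2 + 3*k - 2)/((3*k + 1)*(3*k + 4)) gives s_k = k*(3*k**2 + 3*k - 2).
Verify: 9*k**2 + 15*k + 4 matches t_k.

Yes. s_k = k*(3*k**2 + 3*k - 2).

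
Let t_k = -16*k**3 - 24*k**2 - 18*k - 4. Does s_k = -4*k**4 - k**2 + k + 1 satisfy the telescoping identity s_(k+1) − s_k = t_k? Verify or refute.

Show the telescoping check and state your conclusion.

s_(k+1) = k - 4*(k + 1)**4 - (k + 1)**2 + 2
s_(k+1) − s_k = -16*k**3 - 24*k**2 - 18*k - 4
(s_(k+1) − s_k) − t_k = 0

Valid — Δs_k = t_k.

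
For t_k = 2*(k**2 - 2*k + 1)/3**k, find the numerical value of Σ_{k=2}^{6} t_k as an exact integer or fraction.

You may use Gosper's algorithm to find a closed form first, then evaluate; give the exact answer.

The ratio is k**2/(3*(k**2 - 2*k + 1)).
Factor: A=1/3; B=1; C=k**2 - 2*k + 1.
Solve (1/3)·f(k+1) − (1)·f(k) = k**2 - 2*k + 1.
deg f ≤ 2 (via 0,0,2).
Solving with deg f ≤ 2: f(k) = -3*(k**2 - k + 1)/2.
Certificate R = B(k−1)f/C = -3*(k**2 - k + 1)/(2*(k - 1)**2) gives s_k = 3**(1 - k)*(-k**2 + k - 1).
Check: Δs_k = 2*(k**2 - 2*k + 1)/3**k. ✓
Σ_(k=2)^(6) t_k = s_(7) − s_(2) = -43/729 − (-1) = 686/729.

Σ = 686/729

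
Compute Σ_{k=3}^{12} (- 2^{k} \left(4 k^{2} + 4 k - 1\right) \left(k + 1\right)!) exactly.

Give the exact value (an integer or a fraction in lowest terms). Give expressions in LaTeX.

Compute t_(k+1)/t_k: get 2*(4*k**3 + 20*k**2 + 31*k + 14)/(4*k**2 + 4*k - 1).
Factor: A=2*k + 4; B=1; C=k**2 + k - 1/4.
f must satisfy (2*k + 4)·f(k+1) − (1)·f(k) = k**2 + k - 1/4.
deg f ≤ 1 (via 1,0,2).
Coefficient equations give f(k) = (2*k - 3)/4.
Certificate R = B(k−1)f/C = (2*k - 3)/(4*k**2 + 4*k - 1) gives s_k = -2**k*(2*k - 3)*factorial(k + 1).
Verify: -2**k*(4*k**2 + 4*k - 1)*factorial(k + 1) matches t_k.
Σ_(k=3)^(12) t_k = s_(13) − s_(3) = -16425784914739200 − (-576) = -16425784914738624.

Σ = -16425784914738624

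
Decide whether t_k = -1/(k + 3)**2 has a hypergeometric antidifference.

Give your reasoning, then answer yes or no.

Step 1: r(k) = (k + 3)**2/(k + 4)**2.
Factor: A=k**2 + 6*k + 9; B=k**2 + 8*k + 16; C=1.
Set up (k**2 + 6*k + 9)·f(k+1) − (k**2 + 6*k + 9)·f(k) − (1) = 0.
deg f ≤ 0 (via 2,2,0).
Put f(k) = c0: A·f(k+1) − B(k−1)·f(k) − C = -1; need -1 = 0 — inconsistent ⇒ no f, not summable.

No — key equation has no polynomial f.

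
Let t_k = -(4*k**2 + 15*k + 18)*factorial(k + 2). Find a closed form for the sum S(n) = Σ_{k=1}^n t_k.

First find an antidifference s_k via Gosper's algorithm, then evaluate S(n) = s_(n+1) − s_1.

Ratio r(k) = (k + 3)*(15*k + 4*(k + 1)**2 + 33)/(4*k**2 + 15*k + 18).
Take A(k)=k + 3, B(k)=1, C(k)=k**2 + 15*k/4 + 9/2.
f must satisfy (k + 3)·f(k+1) − (1)·f(k) = k**2 + 15*k/4 + 9/2.
Degrees (1,0,2) ⇒ d ≤ 1.
Coefficient equations give f(k) = (4*k + 3)/4.
Get s_k = R·t_k = -(4*k + 3)*factorial(k + 2) with R(k) = B(k−1)f(k)/C(k) = (4*k + 3)/(4*k**2 + 15*k + 18).
Verify: -(4*k**2 + 15*k + 18)*factorial(k + 2) matches t_k.
Σ_(k=1)^n t_k = s_(n+1) − s_(1) = (-(4*n + 7)*factorial(n + 3)) − (-42), i.e. -4*n*factorial(n + 3) - 7*factorial(n + 3) + 42.

S(n) = -4*n*factorial(n + 3) - 7*factorial(n + 3) + 42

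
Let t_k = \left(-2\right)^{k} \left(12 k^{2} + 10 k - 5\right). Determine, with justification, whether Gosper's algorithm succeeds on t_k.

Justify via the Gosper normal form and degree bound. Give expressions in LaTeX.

Yes. s_k = \left(-2\right)^{k} \left(- 4 k^{2} + 2 k + 3\right).

The ratio is 2*(-12*k**2 - 34*k - 17)/(12*k**2 + 10*k - 5).
So A=-2 and B=1, with C=k**2 + 5*k/6 - 5/12.
Solve (-2)·f(k+1) − (1)·f(k) = k**2 + 5*k/6 - 5/12.
d = 2 from the (0,0,2) case.
Solving with deg f ≤ 2: f(k) = -(4*k**2 - 2*k - 3)/12.
R(k) = B(k−1)·f(k)/C(k) = -(4*k**2 - 2*k - 3)/(12*k**2 + 10*k - 5); s_k = R·t_k = (-2)**k*(-4*k**2 + 2*k + 3).
Check: Δs_k = (-2)**k*(12*k**2 + 10*k - 5). ✓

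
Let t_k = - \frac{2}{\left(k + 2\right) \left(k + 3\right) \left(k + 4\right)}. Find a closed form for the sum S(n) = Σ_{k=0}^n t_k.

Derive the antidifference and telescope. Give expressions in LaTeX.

The ratio is (k + 2)/(k + 5).
Gosper form: A/B · C(k+1)/C(k) with A=k + 2, B=k + 5, C=1.
Set up (k + 2)·f(k+1) − (k + 4)·f(k) − (1) = 0.
d = 2 from the (1,1,0) case.
Coefficient equations give f(k) = k*(k + 5)/12.
So s_k = (B(k−1)f/C)·t_k = (k*(k + 4)*(k + 5)/12)·t_k = k*(-k - 5)/(6*(k + 2)*(k + 3)).
s_(k+1) − s_k = -2/(k**3 + 9*k**2 + 26*k + 24) = t_k.
Σ_(k=0)^n t_k = s_(n+1) − s_(0) = ((-n**2 - 7*n - 6)/(6*(n**2 + 7*n + 12))) − (0), i.e. (-n**2 - 7*n - 6)/(6*(n**2 + 7*n + 12)).

S(n) = \frac{- n^{2} - 7 n - 6}{6 \left(n^{2} + 7 n + 12\right)}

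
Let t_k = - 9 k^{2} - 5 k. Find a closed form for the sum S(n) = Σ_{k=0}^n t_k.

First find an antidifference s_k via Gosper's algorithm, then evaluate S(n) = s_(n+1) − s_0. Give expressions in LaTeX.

The ratio is (9*k**2 + 23*k + 14)/(k*(9*k + 5)).
Factor: A=1; B=1; C=k**2 + 5*k/9.
Set up (1)·f(k+1) − (1)·f(k) − (k**2 + 5*k/9) = 0.
deg f ≤ 3 (via 0,0,2).
Coefficient equations give f(k) = k*(k - 1)*(3*k + 1)/9.
Get s_k = R·t_k = k*(-3*k**2 + 2*k + 1) with R(k) = B(k−1)f(k)/C(k) = (k - 1)*(3*k + 1)/(9*k + 5).
Check: Δs_k = k*(-9*k - 5). ✓
Σ_(k=0)^n t_k = s_(n+1) − s_(0) = (n*(-3*n**2 - 7*n - 4)) − (0), i.e. n*(-3*n**2 - 7*n - 4).

S(n) = n \left(- 3 n^{2} - 7 n - 4\right)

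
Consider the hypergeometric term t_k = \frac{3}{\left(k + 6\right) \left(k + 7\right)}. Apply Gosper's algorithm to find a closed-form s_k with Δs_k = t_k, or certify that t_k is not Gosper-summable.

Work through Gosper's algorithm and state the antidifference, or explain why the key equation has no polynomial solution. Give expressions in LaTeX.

r(k) = (k + 6)/(k + 8) after simplifying.
So A=k + 6 and B=k + 8, with C=1.
Set up (k + 6)·f(k+1) − (k + 7)·f(k) − (1) = 0.
d = 1 from the (1,1,0) case.
A polynomial solution: f(k) = k/6.
Then R = B(k−1)f/C = k*(k + 7)/6, so s_k = R(k)·t_k = k/(2*(k + 6)).
s_(k+1) − s_k = 3/(k**2 + 13*k + 42) = t_k.

s_k = \frac{k}{2 \left(k + 6\right)}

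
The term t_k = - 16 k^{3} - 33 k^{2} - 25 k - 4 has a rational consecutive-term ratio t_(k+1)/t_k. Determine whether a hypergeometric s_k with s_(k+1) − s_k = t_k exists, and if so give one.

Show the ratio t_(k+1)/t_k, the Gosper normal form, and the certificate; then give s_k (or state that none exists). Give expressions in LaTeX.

s_k = k \left(- 4 k^{3} - 3 k^{2} + 3\right)

Ratio r(k) = (16*k**3 + 81*k**2 + 139*k + 78)/(16*k**3 + 33*k**2 + 25*k + 4).
So A=1 and B=1, with C=k**3 + 33*k**2/16 + 25*k/16 + 1/4.
Solve (1)·f(k+1) − (1)·f(k) = k**3 + 33*k**2/16 + 25*k/16 + 1/4.
d = 4 from the (0,0,3) case.
Solving with deg f ≤ 4: f(k) = k*(4*k**3 + 3*k**2 - 3)/16.
Get s_k = R·t_k = k*(-4*k**3 - 3*k**2 + 3) with R(k) = B(k−1)f(k)/C(k) = k*(4*k**3 + 3*k**2 - 3)/(16*k**3 + 33*k**2 + 25*k + 4).
Δs = -16*k**3 - 33*k**2 - 25*k - 4, as required.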